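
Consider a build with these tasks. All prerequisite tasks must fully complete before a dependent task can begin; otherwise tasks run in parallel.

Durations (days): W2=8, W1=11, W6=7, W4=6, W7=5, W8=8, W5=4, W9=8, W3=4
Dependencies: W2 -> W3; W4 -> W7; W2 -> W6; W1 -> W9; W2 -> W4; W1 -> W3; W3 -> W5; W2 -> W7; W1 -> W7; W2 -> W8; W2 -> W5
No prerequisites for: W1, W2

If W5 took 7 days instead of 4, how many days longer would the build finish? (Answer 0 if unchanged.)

Actual critical path: W1→W3→W5 = 11+4+4 = 19 ⇒ 19 days.
W5 is on the critical path; changing it to 7 makes that path 22 days.
That remains the longest chain; total 22 days.
Change in finish: 22 − 19 = +3 days.

3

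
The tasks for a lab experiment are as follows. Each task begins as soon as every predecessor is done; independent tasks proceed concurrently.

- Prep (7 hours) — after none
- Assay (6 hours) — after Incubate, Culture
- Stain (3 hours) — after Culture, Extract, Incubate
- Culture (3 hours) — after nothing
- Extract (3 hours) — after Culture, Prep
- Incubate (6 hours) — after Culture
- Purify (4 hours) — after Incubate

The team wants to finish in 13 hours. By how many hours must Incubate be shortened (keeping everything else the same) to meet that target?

Current finish: 15 hours; target: 13.
Incubate is on every critical path, so each hour cut from Incubate cuts the finish by one (this holds down to a finish of 13).
Need 15 − 13 = 2 hours off Incubate → Incubate becomes 4 hours, finish becomes 13.

2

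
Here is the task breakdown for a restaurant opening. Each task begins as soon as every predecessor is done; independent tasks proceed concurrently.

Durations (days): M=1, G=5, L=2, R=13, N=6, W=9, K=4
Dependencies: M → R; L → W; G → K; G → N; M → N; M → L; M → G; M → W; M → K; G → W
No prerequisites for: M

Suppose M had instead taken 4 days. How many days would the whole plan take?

18

Baseline: M→G→W = 1+5+9 = 15 → 15 days.
M is on the critical path; changing it to 4 makes that path 18 days.
The critical path is still M→G→W; finish is now 18 days.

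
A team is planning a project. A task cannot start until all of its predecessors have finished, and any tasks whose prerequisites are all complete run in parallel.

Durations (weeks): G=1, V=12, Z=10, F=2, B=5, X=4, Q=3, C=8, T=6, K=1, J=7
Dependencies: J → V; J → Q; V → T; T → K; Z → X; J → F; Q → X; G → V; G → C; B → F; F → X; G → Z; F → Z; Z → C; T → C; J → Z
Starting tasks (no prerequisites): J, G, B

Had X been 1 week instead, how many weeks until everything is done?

Actual critical path: J→V→T→C = 7+12+6+8 = 33 ⇒ 33 weeks.
X is off the critical path — its longest chain is 23 weeks, giving 10 of slack.
That remains the longest chain; total 33 weeks.

33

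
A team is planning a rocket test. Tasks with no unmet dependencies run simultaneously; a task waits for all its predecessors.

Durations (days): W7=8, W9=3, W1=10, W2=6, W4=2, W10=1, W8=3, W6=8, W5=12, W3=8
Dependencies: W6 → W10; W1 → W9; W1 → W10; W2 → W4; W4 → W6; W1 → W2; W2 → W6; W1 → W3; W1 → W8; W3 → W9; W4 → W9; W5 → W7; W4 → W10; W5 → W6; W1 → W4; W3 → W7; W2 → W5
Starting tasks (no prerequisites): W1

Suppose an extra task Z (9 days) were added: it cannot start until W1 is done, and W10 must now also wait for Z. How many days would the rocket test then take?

Originally the rocket test takes 37 days.
With Z inserted, W10 now waits for max(W6, W1, W4, Z).
New critical path: W1→W2→W5→W6→W10 = 10+6+12+8+1 = 37 ⇒ 37 days.

37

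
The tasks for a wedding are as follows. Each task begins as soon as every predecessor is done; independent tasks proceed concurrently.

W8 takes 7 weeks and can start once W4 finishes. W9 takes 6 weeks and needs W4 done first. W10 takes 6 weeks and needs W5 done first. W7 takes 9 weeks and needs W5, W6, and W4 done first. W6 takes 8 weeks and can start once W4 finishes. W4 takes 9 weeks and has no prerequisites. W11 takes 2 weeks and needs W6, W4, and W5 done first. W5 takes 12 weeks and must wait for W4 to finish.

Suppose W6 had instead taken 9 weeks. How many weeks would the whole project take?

As given, the longest chain is W4→W5→W7 = 9+12+9 = 30, so the finish is 30 weeks.
W6 has 4 weeks of float (longest path through it is 26).
The critical path is still W4→W5→W7; finish is now 30 weeks.

30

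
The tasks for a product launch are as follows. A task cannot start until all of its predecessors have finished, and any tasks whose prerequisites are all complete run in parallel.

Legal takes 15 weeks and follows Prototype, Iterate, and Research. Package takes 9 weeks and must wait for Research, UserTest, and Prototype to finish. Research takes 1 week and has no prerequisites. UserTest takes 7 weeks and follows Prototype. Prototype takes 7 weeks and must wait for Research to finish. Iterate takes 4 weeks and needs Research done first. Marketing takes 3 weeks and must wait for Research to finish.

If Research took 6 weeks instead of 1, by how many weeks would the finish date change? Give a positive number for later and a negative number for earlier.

As given, the longest chain is Research→Prototype→UserTest→Package = 1+7+7+9 = 24, so the finish is 24 weeks.
Research is on the critical path; changing it to 6 makes that path 29 weeks.
That remains the longest chain; total 29 weeks.
Change in finish: 29 − 24 = +5 weeks.

5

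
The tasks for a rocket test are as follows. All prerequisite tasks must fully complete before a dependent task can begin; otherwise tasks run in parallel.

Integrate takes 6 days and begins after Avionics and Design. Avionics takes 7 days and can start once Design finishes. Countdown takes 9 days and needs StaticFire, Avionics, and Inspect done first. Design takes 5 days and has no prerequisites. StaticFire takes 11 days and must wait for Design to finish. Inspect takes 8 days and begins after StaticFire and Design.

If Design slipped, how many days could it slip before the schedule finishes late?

Design→StaticFire→Inspect→Countdown = 5+11+8+9 = 33 sets the makespan at 33 days.
Design finishes as early as 5 and must finish by 5.
So Design can slip 5 − 5 = 0 days.

0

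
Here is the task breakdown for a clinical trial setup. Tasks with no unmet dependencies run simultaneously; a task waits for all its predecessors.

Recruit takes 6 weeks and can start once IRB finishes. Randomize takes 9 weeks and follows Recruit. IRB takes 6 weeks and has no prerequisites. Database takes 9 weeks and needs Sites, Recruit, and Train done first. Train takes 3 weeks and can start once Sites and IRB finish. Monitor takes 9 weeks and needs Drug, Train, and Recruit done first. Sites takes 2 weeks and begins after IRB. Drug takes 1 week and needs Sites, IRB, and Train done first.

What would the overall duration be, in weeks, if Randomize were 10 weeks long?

22

Actual critical path: IRB→Recruit→Randomize = 6+6+9 = 21 ⇒ 21 weeks.
Since Randomize is critical, the +1 change carries straight to that chain (now 22 weeks).
No other chain overtakes it, so the finish is 22 weeks.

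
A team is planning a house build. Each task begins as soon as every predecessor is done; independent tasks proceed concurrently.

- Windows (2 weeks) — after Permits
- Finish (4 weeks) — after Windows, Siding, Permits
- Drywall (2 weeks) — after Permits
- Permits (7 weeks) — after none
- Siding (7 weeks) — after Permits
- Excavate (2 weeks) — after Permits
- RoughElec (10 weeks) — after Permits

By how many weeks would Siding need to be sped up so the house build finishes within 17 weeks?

1

Current finish: 18 weeks; target: 17.
Siding is on every critical path, so each week cut from Siding cuts the finish by one (this holds down to a finish of 17).
Need 18 − 17 = 1 week off Siding → Siding becomes 6 weeks, finish becomes 17.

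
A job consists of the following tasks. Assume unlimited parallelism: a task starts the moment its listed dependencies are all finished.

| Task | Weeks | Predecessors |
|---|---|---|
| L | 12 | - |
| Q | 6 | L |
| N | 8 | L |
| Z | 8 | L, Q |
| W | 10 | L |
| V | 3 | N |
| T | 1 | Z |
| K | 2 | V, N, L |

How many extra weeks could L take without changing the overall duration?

0

Critical path: L→Q→Z→T = 12+6+8+1 = 27, so the finish is 27 weeks.
The longest chain containing L totals 27 weeks.
Float = 27 − 27 = 0.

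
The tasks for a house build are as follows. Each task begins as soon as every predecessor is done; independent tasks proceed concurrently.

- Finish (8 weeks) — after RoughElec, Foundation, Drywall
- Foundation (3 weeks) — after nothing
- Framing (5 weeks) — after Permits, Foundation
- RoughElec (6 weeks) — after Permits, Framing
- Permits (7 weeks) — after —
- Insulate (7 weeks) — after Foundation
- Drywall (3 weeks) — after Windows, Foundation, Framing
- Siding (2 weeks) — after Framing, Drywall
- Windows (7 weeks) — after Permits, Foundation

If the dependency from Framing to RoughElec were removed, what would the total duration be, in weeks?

25

Original critical path: Permits→Framing→RoughElec→Finish = 7+5+6+8 = 26 ⇒ 26 weeks.
Without Framing→RoughElec, RoughElec's earliest start moves from 12 to 7.
New critical path: Permits→Windows→Drywall→Finish = 7+7+3+8 = 25 ⇒ 25 weeks.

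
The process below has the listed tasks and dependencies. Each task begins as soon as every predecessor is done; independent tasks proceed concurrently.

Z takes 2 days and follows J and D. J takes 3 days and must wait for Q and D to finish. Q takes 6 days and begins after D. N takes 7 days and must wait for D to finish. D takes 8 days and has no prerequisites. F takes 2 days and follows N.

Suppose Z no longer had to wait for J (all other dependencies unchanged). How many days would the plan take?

Before: longest chain D→Q→J→Z = 8+6+3+2 = 19, finish 19.
Without J→Z, Z's earliest start moves from 17 to 8.
After: D→N→F = 8+7+2 = 17 → 17 days.

17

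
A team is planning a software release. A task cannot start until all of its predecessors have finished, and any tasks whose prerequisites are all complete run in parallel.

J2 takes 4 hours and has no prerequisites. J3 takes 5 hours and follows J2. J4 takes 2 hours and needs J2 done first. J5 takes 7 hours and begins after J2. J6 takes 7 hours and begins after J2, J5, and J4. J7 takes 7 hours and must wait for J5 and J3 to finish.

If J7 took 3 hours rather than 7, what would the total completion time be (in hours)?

18

As given, the longest chain is J2→J5→J7 = 4+7+7 = 18, so the finish is 18 hours.
Since J7 is critical, the -4 change carries straight to that chain (now 14 hours).
New critical path: J2→J5→J6 = 4+7+7 = 18 ⇒ 18 hours.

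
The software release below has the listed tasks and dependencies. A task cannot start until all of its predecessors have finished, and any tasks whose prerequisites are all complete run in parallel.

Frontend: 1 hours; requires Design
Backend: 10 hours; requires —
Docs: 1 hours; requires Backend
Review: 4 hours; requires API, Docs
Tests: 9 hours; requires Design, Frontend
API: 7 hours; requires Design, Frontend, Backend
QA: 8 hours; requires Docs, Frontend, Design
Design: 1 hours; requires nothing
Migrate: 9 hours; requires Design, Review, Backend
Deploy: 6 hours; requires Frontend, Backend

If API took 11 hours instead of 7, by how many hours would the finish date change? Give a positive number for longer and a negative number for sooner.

4

As given, the longest chain is Backend→API→Review→Migrate = 10+7+4+9 = 30, so the finish is 30 hours.
API is on the critical path; changing it to 11 makes that path 34 hours.
The critical path is still Backend→API→Review→Migrate; finish is now 34 hours.
Change in finish: 34 − 30 = +4 hours.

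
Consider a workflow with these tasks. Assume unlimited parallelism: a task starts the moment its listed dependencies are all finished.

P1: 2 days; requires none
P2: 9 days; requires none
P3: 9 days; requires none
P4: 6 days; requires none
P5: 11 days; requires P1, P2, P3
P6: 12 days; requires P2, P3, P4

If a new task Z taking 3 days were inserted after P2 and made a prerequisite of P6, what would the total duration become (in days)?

Originally the plan takes 21 days.
With Z inserted, P6 now waits for max(P2, P3, P4, Z).
New critical path: P2→Z→P6 = 9+3+12 = 24 ⇒ 24 days.

24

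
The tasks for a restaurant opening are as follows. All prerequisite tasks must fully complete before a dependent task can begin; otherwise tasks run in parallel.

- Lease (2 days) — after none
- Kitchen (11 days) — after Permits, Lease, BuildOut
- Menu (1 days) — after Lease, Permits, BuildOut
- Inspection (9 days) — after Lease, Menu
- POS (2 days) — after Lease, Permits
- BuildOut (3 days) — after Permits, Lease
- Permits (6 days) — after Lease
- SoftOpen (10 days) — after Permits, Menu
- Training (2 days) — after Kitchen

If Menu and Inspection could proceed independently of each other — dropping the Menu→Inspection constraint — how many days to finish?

Original critical path: Lease→Permits→BuildOut→Kitchen→Training = 2+6+3+11+2 = 24 ⇒ 24 days.
Without Menu→Inspection, Inspection's earliest start moves from 12 to 2.
The longest chain is now Lease→Permits→BuildOut→Kitchen→Training = 2+6+3+11+2 = 24, so the job takes 24 days.

24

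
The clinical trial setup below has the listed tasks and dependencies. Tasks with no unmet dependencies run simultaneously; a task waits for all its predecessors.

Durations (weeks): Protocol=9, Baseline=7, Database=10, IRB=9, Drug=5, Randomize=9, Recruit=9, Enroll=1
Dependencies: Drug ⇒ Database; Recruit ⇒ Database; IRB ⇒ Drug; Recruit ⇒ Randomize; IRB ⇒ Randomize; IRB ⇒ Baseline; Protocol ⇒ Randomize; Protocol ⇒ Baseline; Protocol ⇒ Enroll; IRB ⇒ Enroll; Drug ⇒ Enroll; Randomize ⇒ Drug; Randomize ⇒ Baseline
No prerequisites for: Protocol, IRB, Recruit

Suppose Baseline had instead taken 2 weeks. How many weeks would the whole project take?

33

The binding path is Protocol→Randomize→Drug→Database = 9+9+5+10 = 33; finish at 33 weeks.
Baseline is off the critical path — its longest chain is 25 weeks, giving 8 of slack.
No other chain overtakes it, so the finish is 33 weeks.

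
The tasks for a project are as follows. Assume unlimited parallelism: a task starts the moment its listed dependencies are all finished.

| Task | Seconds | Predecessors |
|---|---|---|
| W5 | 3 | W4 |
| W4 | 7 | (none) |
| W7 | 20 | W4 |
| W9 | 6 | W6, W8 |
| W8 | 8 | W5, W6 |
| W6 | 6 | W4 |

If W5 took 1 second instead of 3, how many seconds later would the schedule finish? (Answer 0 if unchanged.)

0

As given, the longest chain is W4→W6→W8→W9 = 7+6+8+6 = 27, so the finish is 27 seconds.
W5 is off the critical path — its longest chain is 24 seconds, giving 3 of slack.
That remains the longest chain; total 27 seconds.
Change in finish: 27 − 27 = +0 seconds.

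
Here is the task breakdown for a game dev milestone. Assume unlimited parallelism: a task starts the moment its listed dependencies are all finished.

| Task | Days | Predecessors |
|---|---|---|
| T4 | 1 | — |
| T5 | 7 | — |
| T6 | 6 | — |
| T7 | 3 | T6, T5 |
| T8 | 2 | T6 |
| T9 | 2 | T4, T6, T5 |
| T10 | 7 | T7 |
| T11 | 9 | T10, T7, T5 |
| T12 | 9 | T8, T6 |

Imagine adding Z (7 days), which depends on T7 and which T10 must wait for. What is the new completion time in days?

Originally the game dev milestone takes 26 days.
With Z inserted, T10 now waits for max(T7, Z).
New critical path: T5→T7→Z→T10→T11 = 7+3+7+7+9 = 33 ⇒ 33 days.

33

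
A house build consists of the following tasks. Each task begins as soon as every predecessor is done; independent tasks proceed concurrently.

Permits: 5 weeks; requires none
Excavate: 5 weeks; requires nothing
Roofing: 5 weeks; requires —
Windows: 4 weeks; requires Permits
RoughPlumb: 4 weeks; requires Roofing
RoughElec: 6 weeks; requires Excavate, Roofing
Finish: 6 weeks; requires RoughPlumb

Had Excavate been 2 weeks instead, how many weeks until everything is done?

The binding path is Roofing→RoughPlumb→Finish = 5+4+6 = 15; finish at 15 weeks.
Excavate is off the critical path — its longest chain is 11 weeks, giving 4 of slack.
That remains the longest chain; total 15 weeks.

15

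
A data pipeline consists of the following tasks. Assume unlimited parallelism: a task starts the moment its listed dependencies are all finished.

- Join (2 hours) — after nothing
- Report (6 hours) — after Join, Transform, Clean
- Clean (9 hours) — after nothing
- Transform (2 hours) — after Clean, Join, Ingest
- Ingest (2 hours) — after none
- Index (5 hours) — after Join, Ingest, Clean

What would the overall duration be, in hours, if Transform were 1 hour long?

16

Baseline: Clean→Transform→Report = 9+2+6 = 17 → 17 hours.
Since Transform is critical, the -1 change carries straight to that chain (now 16 hours).
The critical path is still Clean→Transform→Report; finish is now 16 hours.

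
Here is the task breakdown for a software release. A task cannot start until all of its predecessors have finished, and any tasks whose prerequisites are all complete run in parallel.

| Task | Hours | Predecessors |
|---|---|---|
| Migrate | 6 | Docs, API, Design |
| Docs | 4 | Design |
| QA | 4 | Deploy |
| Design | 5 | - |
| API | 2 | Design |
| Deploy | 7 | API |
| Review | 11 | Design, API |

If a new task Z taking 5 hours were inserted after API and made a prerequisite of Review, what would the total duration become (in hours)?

23

Originally the software release takes 18 hours.
With Z inserted, Review now waits for max(Design, API, Z).
New critical path: Design→API→Z→Review = 5+2+5+11 = 23 ⇒ 23 hours.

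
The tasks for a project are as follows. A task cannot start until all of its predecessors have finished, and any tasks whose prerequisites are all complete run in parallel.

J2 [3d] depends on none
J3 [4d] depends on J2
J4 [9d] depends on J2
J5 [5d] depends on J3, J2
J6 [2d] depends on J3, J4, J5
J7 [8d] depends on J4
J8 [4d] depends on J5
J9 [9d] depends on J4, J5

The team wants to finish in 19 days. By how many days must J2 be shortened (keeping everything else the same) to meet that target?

2

Current finish: 21 days; target: 19.
J2 is on every critical path, so each day cut from J2 cuts the finish by one (this holds down to a finish of 19).
Need 21 − 19 = 2 days off J2 → J2 becomes 1 day, finish becomes 19.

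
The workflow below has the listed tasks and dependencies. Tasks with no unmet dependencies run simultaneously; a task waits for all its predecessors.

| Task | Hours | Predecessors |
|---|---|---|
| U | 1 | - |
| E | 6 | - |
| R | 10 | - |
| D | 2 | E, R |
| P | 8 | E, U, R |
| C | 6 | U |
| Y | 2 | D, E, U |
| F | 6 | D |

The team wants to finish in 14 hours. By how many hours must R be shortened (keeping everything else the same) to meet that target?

4

Current finish: 18 hours; target: 14.
R is on every critical path, so each hour cut from R cuts the finish by one (this holds down to a finish of 14).
Need 18 − 14 = 4 hours off R → R becomes 6 hours, finish becomes 14.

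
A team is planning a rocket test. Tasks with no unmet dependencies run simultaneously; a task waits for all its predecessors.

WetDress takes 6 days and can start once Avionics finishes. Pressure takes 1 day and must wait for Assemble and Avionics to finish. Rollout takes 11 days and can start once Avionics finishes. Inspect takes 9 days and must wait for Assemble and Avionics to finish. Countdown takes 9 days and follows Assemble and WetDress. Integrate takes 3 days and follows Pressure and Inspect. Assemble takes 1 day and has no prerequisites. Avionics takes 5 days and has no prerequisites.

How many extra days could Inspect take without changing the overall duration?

3

Critical path: Avionics→WetDress→Countdown = 5+6+9 = 20, so the finish is 20 days.
Longest path through Inspect: 17 days (earliest finish 14, latest finish 17).
Slack of Inspect = 8 − 5 = 3 days.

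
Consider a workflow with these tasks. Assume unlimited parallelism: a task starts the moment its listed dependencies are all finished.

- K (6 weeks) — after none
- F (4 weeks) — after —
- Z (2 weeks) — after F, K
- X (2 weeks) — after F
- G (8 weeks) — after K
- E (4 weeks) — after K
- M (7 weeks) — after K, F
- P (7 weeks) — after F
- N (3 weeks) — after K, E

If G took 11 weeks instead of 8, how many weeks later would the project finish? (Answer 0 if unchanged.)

3

Baseline: K→G = 6+8 = 14 → 14 weeks.
G is on the critical path; changing it to 11 makes that path 17 weeks.
That remains the longest chain; total 17 weeks.
Change in finish: 17 − 14 = +3 weeks.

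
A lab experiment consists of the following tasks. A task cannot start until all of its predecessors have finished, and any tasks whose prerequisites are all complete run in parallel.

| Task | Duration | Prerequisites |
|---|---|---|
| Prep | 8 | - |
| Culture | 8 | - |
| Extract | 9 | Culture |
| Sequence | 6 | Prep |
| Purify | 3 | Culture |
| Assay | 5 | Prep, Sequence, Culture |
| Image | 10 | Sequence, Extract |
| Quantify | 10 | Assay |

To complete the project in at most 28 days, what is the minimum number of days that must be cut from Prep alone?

Current finish: 29 days; target: 28.
Prep is on every critical path, so each day cut from Prep cuts the finish by one (this holds down to a finish of 27).
Need 29 − 28 = 1 day off Prep → Prep becomes 7 days, finish becomes 28.

1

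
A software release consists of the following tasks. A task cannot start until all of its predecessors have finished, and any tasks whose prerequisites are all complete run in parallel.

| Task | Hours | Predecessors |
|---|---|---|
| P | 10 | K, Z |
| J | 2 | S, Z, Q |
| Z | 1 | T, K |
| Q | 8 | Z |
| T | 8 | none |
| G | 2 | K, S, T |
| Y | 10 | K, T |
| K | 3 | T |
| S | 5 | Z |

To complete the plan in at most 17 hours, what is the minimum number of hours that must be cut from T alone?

Current finish: 22 hours; target: 17.
T is on every critical path, so each hour cut from T cuts the finish by one (this holds down to a finish of 15).
Need 22 − 17 = 5 hours off T → T becomes 3 hours, finish becomes 17.

5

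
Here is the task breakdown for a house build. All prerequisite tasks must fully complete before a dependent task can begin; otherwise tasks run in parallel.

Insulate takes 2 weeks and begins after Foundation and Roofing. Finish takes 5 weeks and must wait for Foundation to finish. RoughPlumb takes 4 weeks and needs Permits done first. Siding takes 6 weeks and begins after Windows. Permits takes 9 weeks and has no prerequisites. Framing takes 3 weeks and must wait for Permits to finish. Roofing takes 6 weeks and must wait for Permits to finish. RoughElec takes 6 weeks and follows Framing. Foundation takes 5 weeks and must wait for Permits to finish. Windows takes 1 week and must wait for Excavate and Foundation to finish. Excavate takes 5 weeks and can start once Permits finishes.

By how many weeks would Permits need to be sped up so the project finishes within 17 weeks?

4

Current finish: 21 weeks; target: 17.
Permits is on every critical path, so each week cut from Permits cuts the finish by one (this holds down to a finish of 13).
Need 21 − 17 = 4 weeks off Permits → Permits becomes 5 weeks, finish becomes 17.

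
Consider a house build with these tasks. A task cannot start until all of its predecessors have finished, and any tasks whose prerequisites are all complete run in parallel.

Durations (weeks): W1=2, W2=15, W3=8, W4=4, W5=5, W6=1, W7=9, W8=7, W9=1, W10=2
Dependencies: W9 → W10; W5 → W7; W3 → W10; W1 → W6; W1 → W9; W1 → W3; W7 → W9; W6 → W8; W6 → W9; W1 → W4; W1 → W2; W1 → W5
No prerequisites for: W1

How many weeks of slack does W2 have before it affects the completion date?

W1→W5→W7→W9→W10 = 2+5+9+1+2 = 19 sets the makespan at 19 weeks.
The longest chain containing W2 totals 17 weeks.
Slack of W2 = 4 − 2 = 2 weeks.

2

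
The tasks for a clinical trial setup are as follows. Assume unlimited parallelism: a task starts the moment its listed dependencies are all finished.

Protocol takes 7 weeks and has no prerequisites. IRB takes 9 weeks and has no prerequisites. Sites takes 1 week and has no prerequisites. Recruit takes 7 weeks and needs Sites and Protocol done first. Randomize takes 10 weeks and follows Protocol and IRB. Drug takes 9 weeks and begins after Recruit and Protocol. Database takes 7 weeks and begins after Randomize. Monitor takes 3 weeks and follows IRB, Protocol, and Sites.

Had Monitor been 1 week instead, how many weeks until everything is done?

26

Baseline: IRB→Randomize→Database = 9+10+7 = 26 → 26 weeks.
Monitor has 14 weeks of float (longest path through it is 12).
The critical path is still IRB→Randomize→Database; finish is now 26 weeks.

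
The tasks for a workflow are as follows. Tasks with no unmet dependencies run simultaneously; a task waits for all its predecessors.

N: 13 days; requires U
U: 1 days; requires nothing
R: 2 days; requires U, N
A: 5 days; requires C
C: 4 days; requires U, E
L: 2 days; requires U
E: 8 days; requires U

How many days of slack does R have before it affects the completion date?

The longest chain is U→E→C→A = 1+8+4+5 = 18; overall finish 18 days.
The longest chain containing R totals 16 days.
Slack of R = 16 − 14 = 2 days.

2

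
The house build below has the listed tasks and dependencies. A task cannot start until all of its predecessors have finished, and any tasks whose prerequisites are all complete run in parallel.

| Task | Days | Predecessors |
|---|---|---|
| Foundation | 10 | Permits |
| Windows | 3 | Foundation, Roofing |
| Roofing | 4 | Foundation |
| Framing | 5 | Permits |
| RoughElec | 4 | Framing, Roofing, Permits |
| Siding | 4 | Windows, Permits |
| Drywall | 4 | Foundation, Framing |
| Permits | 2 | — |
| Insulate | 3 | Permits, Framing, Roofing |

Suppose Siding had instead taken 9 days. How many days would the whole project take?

The binding path is Permits→Foundation→Roofing→Windows→Siding = 2+10+4+3+4 = 23; finish at 23 days.
Siding lies on that path, so at 9 days the path becomes 28 days.
The critical path is still Permits→Foundation→Roofing→Windows→Siding; finish is now 28 days.

28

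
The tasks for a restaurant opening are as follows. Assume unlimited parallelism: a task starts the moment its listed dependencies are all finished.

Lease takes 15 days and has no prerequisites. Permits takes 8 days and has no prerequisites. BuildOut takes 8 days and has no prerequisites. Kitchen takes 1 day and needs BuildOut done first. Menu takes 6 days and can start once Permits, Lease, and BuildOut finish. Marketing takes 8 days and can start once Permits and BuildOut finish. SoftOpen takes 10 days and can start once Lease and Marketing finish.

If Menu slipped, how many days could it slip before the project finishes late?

The longest chain is Permits→Marketing→SoftOpen = 8+8+10 = 26; overall finish 26 days.
Menu finishes as early as 21 and must finish by 26.
Slack of Menu = 20 − 15 = 5 days.

5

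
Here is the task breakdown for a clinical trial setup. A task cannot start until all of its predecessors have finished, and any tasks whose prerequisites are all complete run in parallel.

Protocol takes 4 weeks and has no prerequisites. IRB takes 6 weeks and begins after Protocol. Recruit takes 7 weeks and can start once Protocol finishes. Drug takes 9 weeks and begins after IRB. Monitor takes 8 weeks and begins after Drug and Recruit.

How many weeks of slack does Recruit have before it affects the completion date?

8

Critical path: Protocol→IRB→Drug→Monitor = 4+6+9+8 = 27, so the finish is 27 weeks.
Recruit finishes as early as 11 and must finish by 19.
Slack of Recruit = 12 − 4 = 8 weeks.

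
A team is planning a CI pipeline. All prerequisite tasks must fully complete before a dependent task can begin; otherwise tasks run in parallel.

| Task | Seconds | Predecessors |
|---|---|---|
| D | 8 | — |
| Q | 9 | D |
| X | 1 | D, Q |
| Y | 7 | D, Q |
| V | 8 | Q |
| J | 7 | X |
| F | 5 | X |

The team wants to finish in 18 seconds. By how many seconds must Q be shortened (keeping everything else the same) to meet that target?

Current finish: 25 seconds; target: 18.
Q is on every critical path, so each second cut from Q cuts the finish by one (this holds down to a finish of 17).
Need 25 − 18 = 7 seconds off Q → Q becomes 2 seconds, finish becomes 18.

7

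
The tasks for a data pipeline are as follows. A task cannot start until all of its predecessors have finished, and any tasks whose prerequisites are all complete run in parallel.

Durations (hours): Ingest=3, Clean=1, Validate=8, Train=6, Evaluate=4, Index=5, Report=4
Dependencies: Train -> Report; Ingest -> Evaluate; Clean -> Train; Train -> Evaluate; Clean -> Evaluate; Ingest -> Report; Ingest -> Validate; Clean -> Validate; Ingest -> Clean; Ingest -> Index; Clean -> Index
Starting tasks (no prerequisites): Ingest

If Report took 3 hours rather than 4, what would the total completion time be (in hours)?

Critical path before the change: Ingest→Clean→Train→Report = 3+1+6+4 = 14 giving 14 hours.
Report is on the critical path; changing it to 3 makes that path 13 hours.
Now Ingest→Clean→Train→Evaluate = 3+1+6+4 = 14 is longest, so the finish becomes 14 hours.

14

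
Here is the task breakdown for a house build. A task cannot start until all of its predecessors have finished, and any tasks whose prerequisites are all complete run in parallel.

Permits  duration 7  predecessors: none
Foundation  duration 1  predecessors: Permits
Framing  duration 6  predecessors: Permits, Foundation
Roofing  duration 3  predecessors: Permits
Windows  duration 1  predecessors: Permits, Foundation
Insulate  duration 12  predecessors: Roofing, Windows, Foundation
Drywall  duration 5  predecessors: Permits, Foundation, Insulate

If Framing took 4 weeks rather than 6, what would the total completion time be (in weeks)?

Critical path before the change: Permits→Roofing→Insulate→Drywall = 7+3+12+5 = 27 giving 27 weeks.
Framing is off the critical path — its longest chain is 14 weeks, giving 13 of slack.
No other chain overtakes it, so the finish is 27 weeks.

27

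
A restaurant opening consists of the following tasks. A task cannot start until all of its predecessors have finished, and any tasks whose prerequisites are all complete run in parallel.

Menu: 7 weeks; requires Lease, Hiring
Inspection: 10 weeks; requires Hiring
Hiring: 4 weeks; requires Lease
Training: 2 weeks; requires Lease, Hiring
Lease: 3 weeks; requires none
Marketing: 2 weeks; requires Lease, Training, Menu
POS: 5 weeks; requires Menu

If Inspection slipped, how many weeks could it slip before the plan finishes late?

2

Lease→Hiring→Menu→POS = 3+4+7+5 = 19 sets the makespan at 19 weeks.
The longest chain containing Inspection totals 17 weeks.
Slack of Inspection = 9 − 7 = 2 weeks.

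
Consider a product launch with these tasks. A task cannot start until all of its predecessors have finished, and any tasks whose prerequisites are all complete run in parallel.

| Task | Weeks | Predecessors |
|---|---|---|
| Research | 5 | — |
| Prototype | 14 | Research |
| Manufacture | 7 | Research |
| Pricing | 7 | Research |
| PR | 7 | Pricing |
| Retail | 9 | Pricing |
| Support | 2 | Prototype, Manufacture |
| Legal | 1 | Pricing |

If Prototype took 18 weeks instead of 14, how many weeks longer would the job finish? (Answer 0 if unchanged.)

The binding path is Research→Prototype→Support = 5+14+2 = 21; finish at 21 weeks.
Since Prototype is critical, the +4 change carries straight to that chain (now 25 weeks).
No other chain overtakes it, so the finish is 25 weeks.
Change in finish: 25 − 21 = +4 weeks.

4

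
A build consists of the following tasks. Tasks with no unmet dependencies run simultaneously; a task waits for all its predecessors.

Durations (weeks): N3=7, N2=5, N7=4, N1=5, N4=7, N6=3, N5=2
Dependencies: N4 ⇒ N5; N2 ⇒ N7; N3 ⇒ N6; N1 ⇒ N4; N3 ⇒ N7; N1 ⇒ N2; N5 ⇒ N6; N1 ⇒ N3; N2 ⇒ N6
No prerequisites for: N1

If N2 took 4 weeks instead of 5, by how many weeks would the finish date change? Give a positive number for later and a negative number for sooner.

The binding path is N1→N4→N5→N6 = 5+7+2+3 = 17; finish at 17 weeks.
N2 has 3 weeks of float (longest path through it is 14).
No other chain overtakes it, so the finish is 17 weeks.
Change in finish: 17 − 17 = +0 weeks.

0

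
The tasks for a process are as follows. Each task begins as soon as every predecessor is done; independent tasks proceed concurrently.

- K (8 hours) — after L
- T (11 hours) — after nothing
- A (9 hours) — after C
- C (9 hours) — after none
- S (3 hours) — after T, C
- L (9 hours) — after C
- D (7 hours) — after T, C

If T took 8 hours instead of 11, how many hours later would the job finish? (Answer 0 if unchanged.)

0

As given, the longest chain is C→L→K = 9+9+8 = 26, so the finish is 26 hours.
The longest path through T is only 18 hours, so T has float 8.
No other chain overtakes it, so the finish is 26 hours.
Change in finish: 26 − 26 = +0 hours.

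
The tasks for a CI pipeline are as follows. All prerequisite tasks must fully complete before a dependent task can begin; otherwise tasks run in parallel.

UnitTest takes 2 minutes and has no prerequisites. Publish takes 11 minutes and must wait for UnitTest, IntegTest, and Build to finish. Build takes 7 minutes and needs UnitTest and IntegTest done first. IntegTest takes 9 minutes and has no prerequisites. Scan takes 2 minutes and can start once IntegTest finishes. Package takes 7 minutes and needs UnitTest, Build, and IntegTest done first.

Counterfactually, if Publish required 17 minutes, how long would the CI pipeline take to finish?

Critical path before the change: IntegTest→Build→Publish = 9+7+11 = 27 giving 27 minutes.
Since Publish is critical, the +6 change carries straight to that chain (now 33 minutes).
The critical path is still IntegTest→Build→Publish; finish is now 33 minutes.

33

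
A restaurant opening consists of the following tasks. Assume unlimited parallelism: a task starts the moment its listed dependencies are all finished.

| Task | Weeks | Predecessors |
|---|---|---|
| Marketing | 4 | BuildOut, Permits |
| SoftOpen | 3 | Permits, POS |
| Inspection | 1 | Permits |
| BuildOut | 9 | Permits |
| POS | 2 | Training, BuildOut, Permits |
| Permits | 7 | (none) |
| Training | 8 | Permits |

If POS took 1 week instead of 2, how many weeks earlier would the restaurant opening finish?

As given, the longest chain is Permits→BuildOut→POS→SoftOpen = 7+9+2+3 = 21, so the finish is 21 weeks.
Since POS is critical, the -1 change carries straight to that chain (now 20 weeks).
No other chain overtakes it, so the finish is 20 weeks.
Change in finish: 20 − 21 = -1 weeks.

1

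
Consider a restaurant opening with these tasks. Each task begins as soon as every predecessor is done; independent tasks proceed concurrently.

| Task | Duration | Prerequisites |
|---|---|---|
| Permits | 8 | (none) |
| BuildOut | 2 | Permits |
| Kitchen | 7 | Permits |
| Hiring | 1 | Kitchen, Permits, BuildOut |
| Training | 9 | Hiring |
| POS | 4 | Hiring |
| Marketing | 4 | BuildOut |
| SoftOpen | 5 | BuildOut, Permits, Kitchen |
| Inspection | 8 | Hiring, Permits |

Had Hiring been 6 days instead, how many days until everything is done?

30

Critical path before the change: Permits→Kitchen→Hiring→Training = 8+7+1+9 = 25 giving 25 days.
Since Hiring is critical, the +5 change carries straight to that chain (now 30 days).
That remains the longest chain; total 30 days.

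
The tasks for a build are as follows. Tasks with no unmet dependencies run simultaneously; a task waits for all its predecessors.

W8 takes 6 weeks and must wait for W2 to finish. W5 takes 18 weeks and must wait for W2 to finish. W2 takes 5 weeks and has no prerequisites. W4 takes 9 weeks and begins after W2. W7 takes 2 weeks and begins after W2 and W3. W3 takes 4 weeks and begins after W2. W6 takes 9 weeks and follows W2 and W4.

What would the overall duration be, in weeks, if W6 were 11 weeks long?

25

Baseline: W2→W4→W6 = 5+9+9 = 23 → 23 weeks.
Since W6 is critical, the +2 change carries straight to that chain (now 25 weeks).
That remains the longest chain; total 25 weeks.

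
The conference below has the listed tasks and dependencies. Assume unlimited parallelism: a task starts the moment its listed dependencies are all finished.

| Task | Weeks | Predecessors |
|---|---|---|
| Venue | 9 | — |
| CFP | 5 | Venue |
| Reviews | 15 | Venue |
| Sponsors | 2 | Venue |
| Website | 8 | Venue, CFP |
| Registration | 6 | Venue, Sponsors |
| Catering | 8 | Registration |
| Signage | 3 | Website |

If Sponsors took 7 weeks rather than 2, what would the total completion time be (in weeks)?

The binding path is Venue→Sponsors→Registration→Catering = 9+2+6+8 = 25; finish at 25 weeks.
Sponsors lies on that path, so at 7 weeks the path becomes 30 weeks.
That remains the longest chain; total 30 weeks.

30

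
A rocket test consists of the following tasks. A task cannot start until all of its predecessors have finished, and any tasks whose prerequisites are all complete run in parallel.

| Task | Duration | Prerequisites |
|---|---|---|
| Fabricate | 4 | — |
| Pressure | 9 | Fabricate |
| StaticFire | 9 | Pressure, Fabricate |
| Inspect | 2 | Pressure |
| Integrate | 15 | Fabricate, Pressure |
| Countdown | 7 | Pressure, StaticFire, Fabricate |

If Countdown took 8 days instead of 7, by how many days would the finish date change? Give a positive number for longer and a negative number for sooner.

1

Actual critical path: Fabricate→Pressure→StaticFire→Countdown = 4+9+9+7 = 29 ⇒ 29 days.
Countdown is on the critical path; changing it to 8 makes that path 30 days.
The critical path is still Fabricate→Pressure→StaticFire→Countdown; finish is now 30 days.
Change in finish: 30 − 29 = +1 days.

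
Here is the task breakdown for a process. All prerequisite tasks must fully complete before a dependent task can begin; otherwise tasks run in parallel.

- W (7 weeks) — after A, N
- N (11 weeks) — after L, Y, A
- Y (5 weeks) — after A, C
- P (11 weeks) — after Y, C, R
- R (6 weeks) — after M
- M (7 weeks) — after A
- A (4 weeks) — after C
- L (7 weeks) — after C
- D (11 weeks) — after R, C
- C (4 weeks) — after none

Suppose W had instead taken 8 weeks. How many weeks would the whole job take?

32

As given, the longest chain is C→A→M→R→P = 4+4+7+6+11 = 32, so the finish is 32 weeks.
The longest path through W is only 31 weeks, so W has float 1.
New critical path: C→A→Y→N→W = 4+4+5+11+8 = 32 ⇒ 32 weeks.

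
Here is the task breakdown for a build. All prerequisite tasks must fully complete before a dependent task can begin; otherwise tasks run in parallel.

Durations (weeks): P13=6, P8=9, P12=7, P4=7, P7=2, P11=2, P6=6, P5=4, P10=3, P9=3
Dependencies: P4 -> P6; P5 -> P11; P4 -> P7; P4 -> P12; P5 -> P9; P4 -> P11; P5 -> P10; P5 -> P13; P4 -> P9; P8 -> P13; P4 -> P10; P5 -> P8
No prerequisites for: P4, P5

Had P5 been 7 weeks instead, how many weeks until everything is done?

22

As given, the longest chain is P5→P8→P13 = 4+9+6 = 19, so the finish is 19 weeks.
P5 is on the critical path; changing it to 7 makes that path 22 weeks.
That remains the longest chain; total 22 weeks.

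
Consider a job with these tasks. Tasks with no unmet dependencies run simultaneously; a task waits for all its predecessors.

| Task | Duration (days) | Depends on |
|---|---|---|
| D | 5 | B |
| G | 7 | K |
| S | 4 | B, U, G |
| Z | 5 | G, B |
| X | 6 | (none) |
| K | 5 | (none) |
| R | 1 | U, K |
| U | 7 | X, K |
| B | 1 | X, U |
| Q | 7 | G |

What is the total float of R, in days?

5

The longest chain is K→G→Q = 5+7+7 = 19; overall finish 19 days.
Longest path through R: 14 days (earliest finish 14, latest finish 19).
Float = 19 − 14 = 5.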